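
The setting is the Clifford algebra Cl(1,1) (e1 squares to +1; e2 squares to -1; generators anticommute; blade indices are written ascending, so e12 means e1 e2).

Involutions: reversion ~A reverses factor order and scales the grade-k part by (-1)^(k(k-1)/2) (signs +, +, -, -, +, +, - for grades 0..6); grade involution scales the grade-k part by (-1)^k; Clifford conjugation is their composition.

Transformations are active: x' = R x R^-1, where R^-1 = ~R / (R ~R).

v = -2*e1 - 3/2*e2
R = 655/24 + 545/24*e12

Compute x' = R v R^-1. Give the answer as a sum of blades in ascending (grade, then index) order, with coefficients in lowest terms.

~R = 655/24 - 545/24*e12, and R ~R = 1375/6, so R^-1 = ~R / (1375/6).
R v = -985/48*e1 + 215/48*e2
Answer: -15247/5280*e1 + 13553/5280*e2


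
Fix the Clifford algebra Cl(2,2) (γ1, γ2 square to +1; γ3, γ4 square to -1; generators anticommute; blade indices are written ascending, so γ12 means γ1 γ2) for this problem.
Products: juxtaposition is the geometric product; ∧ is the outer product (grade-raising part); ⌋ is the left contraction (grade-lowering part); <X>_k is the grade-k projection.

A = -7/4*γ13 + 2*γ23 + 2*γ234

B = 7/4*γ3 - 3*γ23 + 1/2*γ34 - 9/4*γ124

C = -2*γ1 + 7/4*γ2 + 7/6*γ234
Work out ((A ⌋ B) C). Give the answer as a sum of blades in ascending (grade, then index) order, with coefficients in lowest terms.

step 1: -6
step 2: 12*γ1 - 21/2*γ2 - 7*γ234
Answer: 12*γ1 - 21/2*γ2 - 7*γ234


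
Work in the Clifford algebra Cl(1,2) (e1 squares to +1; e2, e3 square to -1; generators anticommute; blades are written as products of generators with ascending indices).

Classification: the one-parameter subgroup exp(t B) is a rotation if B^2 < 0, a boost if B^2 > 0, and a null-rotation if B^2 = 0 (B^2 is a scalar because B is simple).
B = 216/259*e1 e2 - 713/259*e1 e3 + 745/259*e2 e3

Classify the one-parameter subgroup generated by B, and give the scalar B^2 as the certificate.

B^2 term by term: the squares give (216/259)^2*(e1 e2)^2 + (-713/259)^2*(e1 e3)^2 + (745/259)^2*(e2 e3)^2 = 46656/67081*(+1) + 508369/67081*(+1) + 555025/67081*(-1) = 0 (each basis 2-blade squares to minus the product of its generators' squares); cross terms between blades sharing an index anticommute and cancel. So B^2 = 0.
Answer: null-rotation, certificate B^2 = 0. The class reads off the invariant scalar 0 directly.


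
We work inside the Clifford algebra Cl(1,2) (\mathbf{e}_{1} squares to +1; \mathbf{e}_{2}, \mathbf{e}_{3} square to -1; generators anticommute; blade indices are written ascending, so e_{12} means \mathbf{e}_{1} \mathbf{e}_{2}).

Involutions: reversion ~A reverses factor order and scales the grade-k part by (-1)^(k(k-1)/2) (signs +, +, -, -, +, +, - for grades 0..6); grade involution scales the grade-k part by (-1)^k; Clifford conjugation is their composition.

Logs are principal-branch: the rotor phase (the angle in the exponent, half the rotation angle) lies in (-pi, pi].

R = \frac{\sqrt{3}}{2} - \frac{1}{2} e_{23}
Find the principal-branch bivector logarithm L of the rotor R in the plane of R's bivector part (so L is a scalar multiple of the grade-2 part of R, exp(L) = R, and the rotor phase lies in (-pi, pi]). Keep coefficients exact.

The scalar part of R is \frac{\sqrt{3}}{2}, which fixes the principal-branch rotor phase; the unit plane is then the bivector part divided by the sine of that phase, and L is that plane scaled by the phase.
Concretely: cos(phase) = \frac{\sqrt{3}}{2} gives phase = ±\frac{\pi}{6}, and since phase/sin(phase) is even the sign is immaterial: L = (phase/sin(phase)) * <R>_2 = (\frac{\pi}{3}) * <R>_2.
Answer: - \frac{\pi}{6} e_{23}


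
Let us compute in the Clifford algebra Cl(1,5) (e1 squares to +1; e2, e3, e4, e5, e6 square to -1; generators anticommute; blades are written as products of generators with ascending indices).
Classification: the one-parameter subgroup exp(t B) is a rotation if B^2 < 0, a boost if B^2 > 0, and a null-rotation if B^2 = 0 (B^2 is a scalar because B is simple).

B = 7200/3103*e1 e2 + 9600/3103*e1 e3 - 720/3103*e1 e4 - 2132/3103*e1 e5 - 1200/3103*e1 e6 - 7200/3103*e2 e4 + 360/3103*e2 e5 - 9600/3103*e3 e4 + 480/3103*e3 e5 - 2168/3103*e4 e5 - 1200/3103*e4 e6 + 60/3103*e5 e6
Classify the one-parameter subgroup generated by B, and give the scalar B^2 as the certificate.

B^2 term by term: the squares give (7200/3103)^2*(e1 e2)^2 + (9600/3103)^2*(e1 e3)^2 + (-720/3103)^2*(e1 e4)^2 + (-2132/3103)^2*(e1 e5)^2 + (-1200/3103)^2*(e1 e6)^2 + (-7200/3103)^2*(e2 e4)^2 + (360/3103)^2*(e2 e5)^2 + (-9600/3103)^2*(e3 e4)^2 + (480/3103)^2*(e3 e5)^2 + (-2168/3103)^2*(e4 e5)^2 + (-1200/3103)^2*(e4 e6)^2 + (60/3103)^2*(e5 e6)^2 = 51840000/9628609*(+1) + 92160000/9628609*(+1) + 518400/9628609*(+1) + 4545424/9628609*(+1) + 1440000/9628609*(+1) + 51840000/9628609*(-1) + 129600/9628609*(-1) + 92160000/9628609*(-1) + 230400/9628609*(-1) + 4700224/9628609*(-1) + 1440000/9628609*(-1) + 3600/9628609*(-1) = 0 (each basis 2-blade squares to minus the product of its generators' squares); cross terms between blades sharing an index anticommute and cancel; the commuting (index-disjoint) pairs give grade-4 terms 2*c*c'*(blade product), which cancel blade by blade — e1 e2 e3 e4: -138240000/9628609 + 138240000/9628609 = 0; e1 e2 e3 e5: 6912000/9628609 - 6912000/9628609 = 0; e1 e2 e4 e5: -31219200/9628609 + 518400/9628609 + 30700800/9628609 = 0; e1 e2 e4 e6: -17280000/9628609 + 17280000/9628609 = 0; e1 e2 e5 e6: 864000/9628609 - 864000/9628609 = 0; e1 e3 e4 e5: -41625600/9628609 + 691200/9628609 + 40934400/9628609 = 0; e1 e3 e4 e6: -23040000/9628609 + 23040000/9628609 = 0; e1 e3 e5 e6: 1152000/9628609 - 1152000/9628609 = 0; e1 e4 e5 e6: -86400/9628609 - 5116800/9628609 + 5203200/9628609 = 0; e2 e3 e4 e5: 6912000/9628609 - 6912000/9628609 = 0; e2 e4 e5 e6: -864000/9628609 + 864000/9628609 = 0; e3 e4 e5 e6: -1152000/9628609 + 1152000/9628609 = 0 — confirming B is simple. So B^2 = 0.
Answer: null-rotation, certificate B^2 = 0. B^2 = 0 is basis-independent, so its sign is the whole story.


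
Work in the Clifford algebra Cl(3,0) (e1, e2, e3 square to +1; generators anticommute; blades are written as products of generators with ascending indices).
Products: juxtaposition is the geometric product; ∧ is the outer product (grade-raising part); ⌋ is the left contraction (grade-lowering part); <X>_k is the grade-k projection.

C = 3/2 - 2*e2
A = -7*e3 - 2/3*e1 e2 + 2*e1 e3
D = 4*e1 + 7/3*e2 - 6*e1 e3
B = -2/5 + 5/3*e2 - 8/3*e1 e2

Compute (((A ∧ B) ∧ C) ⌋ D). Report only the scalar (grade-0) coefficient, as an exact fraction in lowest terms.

step 1: 14/5*e3 + 4/15*e1 e2 - 4/5*e1 e3 + 35/3*e2 e3 + 46/3*e1 e2 e3
step 2: 21/5*e3 + 2/5*e1 e2 - 6/5*e1 e3 + 231/10*e2 e3 + 107/5*e1 e2 e3
step 3: -36/5 + 126/5*e1
Answer: -36/5


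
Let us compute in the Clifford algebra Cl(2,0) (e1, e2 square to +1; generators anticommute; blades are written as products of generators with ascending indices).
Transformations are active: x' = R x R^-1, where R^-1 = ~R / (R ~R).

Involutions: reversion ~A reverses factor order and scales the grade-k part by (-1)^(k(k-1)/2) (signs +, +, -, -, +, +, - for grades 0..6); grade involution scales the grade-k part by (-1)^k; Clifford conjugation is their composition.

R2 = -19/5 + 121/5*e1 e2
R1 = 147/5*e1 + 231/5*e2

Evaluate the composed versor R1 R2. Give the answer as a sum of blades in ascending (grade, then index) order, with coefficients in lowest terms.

Distribute over the terms of R1 (each basis-blade product reordered to ascending indices, repeated generators contracted through their squares):
(147/5*e1) R2 = -2793/25*e1 + 17787/25*e2
(231/5*e2) R2 = -27951/25*e1 - 4389/25*e2
Summing the partial products and collecting blades:
Answer: -30744/25*e1 + 13398/25*e2


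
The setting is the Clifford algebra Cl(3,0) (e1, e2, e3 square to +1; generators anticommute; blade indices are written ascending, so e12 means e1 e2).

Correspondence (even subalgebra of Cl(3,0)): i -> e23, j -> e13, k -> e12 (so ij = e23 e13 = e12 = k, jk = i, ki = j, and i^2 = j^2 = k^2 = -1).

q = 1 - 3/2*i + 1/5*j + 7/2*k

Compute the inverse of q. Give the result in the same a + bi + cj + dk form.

In blades: q = 1 + 7/2*e12 + 1/5*e13 - 3/2*e23.
With qbar = 1 - 7/2*e12 - 1/5*e13 + 3/2*e23 (scalar fixed, mapped units negated), q qbar = 777/50 (the sum of squared coefficients), so q^-1 = qbar / (777/50) = 50/777 - 25/111*e12 - 10/777*e13 + 25/259*e23; translating back:
Answer: 50/777 + 25/259*i - 10/777*j - 25/111*k


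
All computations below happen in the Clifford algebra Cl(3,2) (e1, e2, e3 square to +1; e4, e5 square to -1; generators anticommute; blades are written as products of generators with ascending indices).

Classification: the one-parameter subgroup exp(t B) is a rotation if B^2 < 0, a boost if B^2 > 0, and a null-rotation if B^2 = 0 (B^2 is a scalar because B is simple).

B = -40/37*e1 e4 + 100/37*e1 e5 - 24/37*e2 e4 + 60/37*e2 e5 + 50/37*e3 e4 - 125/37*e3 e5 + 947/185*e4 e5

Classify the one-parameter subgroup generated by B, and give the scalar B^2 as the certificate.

B^2 term by term: the squares give (-40/37)^2*(e1 e4)^2 + (100/37)^2*(e1 e5)^2 + (-24/37)^2*(e2 e4)^2 + (60/37)^2*(e2 e5)^2 + (50/37)^2*(e3 e4)^2 + (-125/37)^2*(e3 e5)^2 + (947/185)^2*(e4 e5)^2 = 1600/1369*(+1) + 10000/1369*(+1) + 576/1369*(+1) + 3600/1369*(+1) + 2500/1369*(+1) + 15625/1369*(+1) + 896809/34225*(-1) = -36/25 (each basis 2-blade squares to minus the product of its generators' squares); cross terms between blades sharing an index anticommute and cancel; the commuting (index-disjoint) pairs give grade-4 terms 2*c*c'*(blade product), which cancel blade by blade — e1 e2 e4 e5: 4800/1369 - 4800/1369 = 0; e1 e3 e4 e5: -10000/1369 + 10000/1369 = 0; e2 e3 e4 e5: -6000/1369 + 6000/1369 = 0 — confirming B is simple. So B^2 = -36/25.
Answer: rotation, certificate B^2 = -36/25. Note: conjugating B changes its blade decomposition but never the scalar B^2 = -36/25, whose sign settles the classification.


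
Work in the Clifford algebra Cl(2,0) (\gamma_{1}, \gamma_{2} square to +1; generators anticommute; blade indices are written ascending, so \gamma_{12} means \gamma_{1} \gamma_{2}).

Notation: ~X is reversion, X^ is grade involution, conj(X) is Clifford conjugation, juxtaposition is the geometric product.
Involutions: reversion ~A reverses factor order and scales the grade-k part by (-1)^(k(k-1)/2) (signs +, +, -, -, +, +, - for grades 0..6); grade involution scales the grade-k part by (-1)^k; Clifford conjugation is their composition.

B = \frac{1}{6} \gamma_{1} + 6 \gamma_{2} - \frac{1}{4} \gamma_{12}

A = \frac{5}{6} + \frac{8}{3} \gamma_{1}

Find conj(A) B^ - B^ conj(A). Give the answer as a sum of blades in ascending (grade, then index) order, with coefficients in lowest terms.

first term: \frac{4}{9} - \frac{5}{36} \gamma_{1} - \frac{13}{3} \gamma_{2} + \frac{379}{24} \gamma_{12}
second term: \frac{4}{9} - \frac{5}{36} \gamma_{1} - \frac{17}{3} \gamma_{2} - \frac{389}{24} \gamma_{12}
Answer: \frac{4}{3} \gamma_{2} + 32 \gamma_{12}


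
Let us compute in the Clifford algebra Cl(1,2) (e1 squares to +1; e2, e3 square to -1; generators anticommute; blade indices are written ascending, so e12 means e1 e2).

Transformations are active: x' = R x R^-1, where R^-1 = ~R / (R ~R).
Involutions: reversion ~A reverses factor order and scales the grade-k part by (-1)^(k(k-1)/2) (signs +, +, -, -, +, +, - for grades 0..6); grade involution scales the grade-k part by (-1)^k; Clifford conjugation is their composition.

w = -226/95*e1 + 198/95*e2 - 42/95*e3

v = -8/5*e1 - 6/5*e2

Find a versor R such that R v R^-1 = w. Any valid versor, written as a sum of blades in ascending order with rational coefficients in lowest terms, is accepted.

Here q(v) = q(w) = 28/25; the classical choice R = v + w = -378/95*e1 + 84/95*e2 - 42/95*e3 then realises v -> w under the sandwich.
Answer: -378/95*e1 + 84/95*e2 - 42/95*e3


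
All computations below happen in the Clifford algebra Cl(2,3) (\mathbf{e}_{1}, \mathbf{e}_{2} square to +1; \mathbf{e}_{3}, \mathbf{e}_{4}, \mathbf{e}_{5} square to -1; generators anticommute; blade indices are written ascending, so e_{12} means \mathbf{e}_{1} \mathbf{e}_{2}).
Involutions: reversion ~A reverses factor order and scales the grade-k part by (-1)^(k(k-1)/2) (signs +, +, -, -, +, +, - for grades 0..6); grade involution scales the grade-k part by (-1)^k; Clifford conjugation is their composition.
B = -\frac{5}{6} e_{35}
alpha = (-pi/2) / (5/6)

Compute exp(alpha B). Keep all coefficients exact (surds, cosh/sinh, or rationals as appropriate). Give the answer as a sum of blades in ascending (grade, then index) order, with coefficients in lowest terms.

B^2 = (-\frac{5}{6})^2*(e_{35})^2 = \frac{25}{36}*(-1) = -\frac{25}{36} (a basis 2-blade squares to minus the product of its generators' squares).
B^2 = -\frac{25}{36} — the series telescopes trigonometrically here: l = \frac{5}{6}, alpha*l = - \frac{\pi}{2}, so exp(alpha B) = cos(- \frac{\pi}{2}) + (sin(- \frac{\pi}{2})/(\frac{5}{6}))*B = 0 + (- \frac{6}{5})*B.
Answer: e_{35}


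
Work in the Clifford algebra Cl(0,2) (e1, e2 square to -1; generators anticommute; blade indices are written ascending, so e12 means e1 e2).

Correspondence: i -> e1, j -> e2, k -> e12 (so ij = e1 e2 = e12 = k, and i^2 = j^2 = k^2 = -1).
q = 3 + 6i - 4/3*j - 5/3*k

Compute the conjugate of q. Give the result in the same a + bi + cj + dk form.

In blades: q = 3 + 6*e1 - 4/3*e2 - 5/3*e12.
Conjugation here is Clifford conjugation: the scalar is fixed and the grade-1 and grade-2 blades all flip sign, giving 3 - 6*e1 + 4/3*e2 + 5/3*e12; translating back:
Answer: 3 - 6i + 4/3*j + 5/3*k


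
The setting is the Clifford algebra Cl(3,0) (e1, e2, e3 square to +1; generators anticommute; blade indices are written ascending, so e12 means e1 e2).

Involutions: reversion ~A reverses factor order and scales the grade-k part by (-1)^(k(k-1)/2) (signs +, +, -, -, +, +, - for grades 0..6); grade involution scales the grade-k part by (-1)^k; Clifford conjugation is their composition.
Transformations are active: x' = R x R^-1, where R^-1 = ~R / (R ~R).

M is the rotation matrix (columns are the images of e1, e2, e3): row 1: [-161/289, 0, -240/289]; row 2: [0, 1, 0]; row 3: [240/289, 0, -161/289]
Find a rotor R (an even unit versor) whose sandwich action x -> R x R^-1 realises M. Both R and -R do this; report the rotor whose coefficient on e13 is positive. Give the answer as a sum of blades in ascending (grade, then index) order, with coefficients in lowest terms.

Method: write R = a + b12*e12 + b13*e13 + b23*e23 with a^2 + b12^2 + b13^2 + b23^2 = 1 (so R^-1 = ~R). Expanding the columns R e_j ~R gives tr M = 4a^2 - 1 and, from the antisymmetric part, M21 - M12 = -4a*b12, M13 - M31 = 4a*b13, M32 - M23 = -4a*b23.
Here tr M = -33/289, so a^2 = (1 + tr M)/4 = 64/289 and a = ±8/17. Taking a = 8/17: M21 - M12 = 0, M13 - M31 = -480/289, M32 - M23 = 0, giving b12 = 0, b13 = -15/17, b23 = 0, i.e. R = 8/17 - 15/17*e13.
Its e13 coefficient is negative, so report the other preimage -R.
Answer: -8/17 + 15/17*e13. Note: both R and -R realise this M (trace -33/289); the covering map identifies them, and the e13-coefficient sign is the tie-breaker.


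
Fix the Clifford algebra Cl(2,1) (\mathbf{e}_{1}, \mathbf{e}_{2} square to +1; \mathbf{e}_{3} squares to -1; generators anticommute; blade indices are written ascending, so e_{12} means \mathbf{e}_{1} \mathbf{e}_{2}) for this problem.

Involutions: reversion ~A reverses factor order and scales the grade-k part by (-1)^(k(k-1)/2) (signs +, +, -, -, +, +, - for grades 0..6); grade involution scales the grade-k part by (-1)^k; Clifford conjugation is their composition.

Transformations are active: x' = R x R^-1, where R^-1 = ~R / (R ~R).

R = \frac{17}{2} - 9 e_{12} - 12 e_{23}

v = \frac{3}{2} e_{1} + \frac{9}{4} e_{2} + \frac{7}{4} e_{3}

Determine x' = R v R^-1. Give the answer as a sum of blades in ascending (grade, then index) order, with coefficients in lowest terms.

~R = \frac{17}{2} + 9 e_{12} + 12 e_{23}, and R ~R = \frac{37}{4}, so R^-1 = ~R / (\frac{37}{4}).
R v = -\frac{15}{2} e_{1} + \frac{429}{8} e_{2} + \frac{335}{8} e_{3} - \frac{135}{4} e_{123}
Answer: -\frac{7611}{74} e_{1} + \frac{14253}{148} e_{2} + \frac{20851}{148} e_{3}


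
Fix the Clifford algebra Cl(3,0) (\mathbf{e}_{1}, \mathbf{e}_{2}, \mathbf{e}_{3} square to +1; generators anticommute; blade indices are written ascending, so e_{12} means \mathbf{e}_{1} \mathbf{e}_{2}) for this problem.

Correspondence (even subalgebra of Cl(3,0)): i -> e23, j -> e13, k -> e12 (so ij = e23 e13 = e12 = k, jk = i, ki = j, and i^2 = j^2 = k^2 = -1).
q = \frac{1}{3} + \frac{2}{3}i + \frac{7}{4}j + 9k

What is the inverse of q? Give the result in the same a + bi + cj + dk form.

In blades: q = \frac{1}{3} + 9 e_{12} + \frac{7}{4} e_{13} + \frac{2}{3} e_{23}.
With qbar = \frac{1}{3} - 9 e_{12} - \frac{7}{4} e_{13} - \frac{2}{3} e_{23} (scalar fixed, mapped units negated), q qbar = \frac{12185}{144} (the sum of squared coefficients), so q^-1 = qbar / (\frac{12185}{144}) = \frac{48}{12185} - \frac{1296}{12185} e_{12} - \frac{252}{12185} e_{13} - \frac{96}{12185} e_{23}; translating back:
Answer: \frac{48}{12185} - \frac{96}{12185}i - \frac{252}{12185}j - \frac{1296}{12185}k


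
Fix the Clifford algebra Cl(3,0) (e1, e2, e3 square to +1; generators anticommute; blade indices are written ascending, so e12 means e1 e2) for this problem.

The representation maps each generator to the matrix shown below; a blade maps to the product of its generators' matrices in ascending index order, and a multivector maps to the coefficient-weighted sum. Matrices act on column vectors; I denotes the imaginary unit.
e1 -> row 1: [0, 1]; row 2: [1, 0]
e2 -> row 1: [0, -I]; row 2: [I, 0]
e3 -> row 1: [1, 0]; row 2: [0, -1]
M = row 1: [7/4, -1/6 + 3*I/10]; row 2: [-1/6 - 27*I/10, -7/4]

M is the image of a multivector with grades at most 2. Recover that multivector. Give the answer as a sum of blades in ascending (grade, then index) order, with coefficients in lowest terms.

Method: 1, rho(e1), rho(e2), rho(e3) form a trace-orthogonal basis of the 2x2 complex matrices (tr(X Y) = 2 if X = Y, else 0), so M = m0*1 + m1*rho(e1) + m2*rho(e2) + m3*rho(e3) with m0 = tr(M)/2 = 0, m1 = tr(M rho(e1))/2 = -1/6 - 6*I/5, m2 = tr(M rho(e2))/2 = -3/2, m3 = tr(M rho(e3))/2 = 7/4.
Multiplying table entries, the bivector images are rho(e12) = I*rho(e3), rho(e13) = -I*rho(e2), rho(e23) = I*rho(e1); with real blade coefficients the real parts of m0..m3 are the coefficients of 1, e1, e2, e3 and the imaginary parts give the bivectors (e23: Im m1, e13: -Im m2, e12: Im m3).
Answer: -1/6*e1 - 3/2*e2 + 7/4*e3 - 6/5*e23


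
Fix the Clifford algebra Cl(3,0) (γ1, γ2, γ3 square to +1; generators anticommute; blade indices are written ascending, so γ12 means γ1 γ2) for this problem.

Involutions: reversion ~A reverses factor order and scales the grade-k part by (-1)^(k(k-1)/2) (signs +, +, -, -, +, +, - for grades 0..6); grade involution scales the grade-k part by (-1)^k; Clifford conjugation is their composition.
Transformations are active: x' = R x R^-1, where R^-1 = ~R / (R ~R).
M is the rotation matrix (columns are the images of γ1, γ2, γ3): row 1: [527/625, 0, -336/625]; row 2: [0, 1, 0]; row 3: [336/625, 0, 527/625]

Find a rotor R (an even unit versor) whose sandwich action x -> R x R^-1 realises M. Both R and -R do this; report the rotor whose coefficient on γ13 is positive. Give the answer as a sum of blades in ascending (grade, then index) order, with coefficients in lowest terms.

Method: write R = a + b12*γ12 + b13*γ13 + b23*γ23 with a^2 + b12^2 + b13^2 + b23^2 = 1 (so R^-1 = ~R). Expanding the columns R e_j ~R gives tr M = 4a^2 - 1 and, from the antisymmetric part, M21 - M12 = -4a*b12, M13 - M31 = 4a*b13, M32 - M23 = -4a*b23.
Here tr M = 1679/625, so a^2 = (1 + tr M)/4 = 576/625 and a = ±24/25. Taking a = 24/25: M21 - M12 = 0, M13 - M31 = -672/625, M32 - M23 = 0, giving b12 = 0, b13 = -7/25, b23 = 0, i.e. R = 24/25 - 7/25*γ13.
Its γ13 coefficient is negative, so report the other preimage -R.
Answer: -24/25 + 7/25*γ13. Key observation: the double cover Spin(3) -> SO(3) sends R and -R to the same matrix (trace 1679/625 here), so the stated sign of the γ13 coefficient is what selects one sheet.


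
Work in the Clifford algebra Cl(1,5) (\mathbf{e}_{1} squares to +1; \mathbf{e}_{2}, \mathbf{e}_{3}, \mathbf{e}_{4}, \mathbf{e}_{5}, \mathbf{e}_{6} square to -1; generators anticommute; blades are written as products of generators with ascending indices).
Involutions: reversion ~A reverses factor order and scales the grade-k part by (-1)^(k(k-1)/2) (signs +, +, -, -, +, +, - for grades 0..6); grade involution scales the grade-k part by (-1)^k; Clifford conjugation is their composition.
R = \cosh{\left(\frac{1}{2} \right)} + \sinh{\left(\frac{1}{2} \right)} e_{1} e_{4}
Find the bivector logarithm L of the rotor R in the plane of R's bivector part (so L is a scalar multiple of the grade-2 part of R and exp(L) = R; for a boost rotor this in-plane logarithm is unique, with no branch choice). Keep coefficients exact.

The scalar part of R is \cosh{\left(\frac{1}{2} \right)}, which determines |rapidity| via cosh; the sign lives in the bivector part, and pairing them (bivector part over sinh of the rapidity = the plane) gives the unique in-plane L = rapidity * plane.
Concretely: cosh(rapidity) = \cosh{\left(\frac{1}{2} \right)} gives rapidity = ±\frac{1}{2}, and since rapidity/sinh(rapidity) is even the sign is immaterial: L = (rapidity/sinh(rapidity)) * <R>_2 = (\frac{1}{2 \sinh{\left(\frac{1}{2} \right)}}) * <R>_2.
Answer: \frac{1}{2} e_{1} e_{4}


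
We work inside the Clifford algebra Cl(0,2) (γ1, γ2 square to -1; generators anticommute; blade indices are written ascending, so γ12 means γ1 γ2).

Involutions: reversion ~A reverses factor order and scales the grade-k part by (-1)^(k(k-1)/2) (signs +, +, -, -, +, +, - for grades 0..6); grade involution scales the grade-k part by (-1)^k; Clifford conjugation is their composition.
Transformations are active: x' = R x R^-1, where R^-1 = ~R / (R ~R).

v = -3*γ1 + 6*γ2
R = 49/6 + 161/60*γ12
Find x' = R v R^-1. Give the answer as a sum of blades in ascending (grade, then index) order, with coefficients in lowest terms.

~R = 49/6 - 161/60*γ12, and R ~R = 266021/3600, so R^-1 = ~R / (266021/3600).
R v = -203/5*γ1 + 819/20*γ2
Answer: -32433/5429*γ1 + 16566/5429*γ2


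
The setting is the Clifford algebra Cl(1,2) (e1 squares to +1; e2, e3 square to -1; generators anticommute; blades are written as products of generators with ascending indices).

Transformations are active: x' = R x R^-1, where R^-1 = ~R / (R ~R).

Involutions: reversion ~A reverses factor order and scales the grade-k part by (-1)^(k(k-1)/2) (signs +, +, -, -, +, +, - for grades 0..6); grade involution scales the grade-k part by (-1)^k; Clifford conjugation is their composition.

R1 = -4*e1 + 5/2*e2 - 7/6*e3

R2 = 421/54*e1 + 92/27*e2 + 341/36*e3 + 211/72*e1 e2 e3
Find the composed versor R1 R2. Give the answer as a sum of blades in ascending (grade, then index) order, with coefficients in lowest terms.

Distribute over the terms of R1 (each basis-blade product reordered to ascending indices, repeated generators contracted through their squares):
(-4*e1) R2 = -842/27 - 368/27*e1 e2 - 341/9*e1 e3 - 211/18*e2 e3
(5/2*e2) R2 = -230/27 - 2105/108*e1 e2 + 1055/144*e1 e3 + 1705/72*e2 e3
(-7/6*e3) R2 = 2387/216 + 1477/432*e1 e2 + 2947/324*e1 e3 + 322/81*e2 e3
Summing the partial products and collecting blades:
Answer: -2063/72 - 4277/144*e1 e2 - 27821/1296*e1 e3 + 10325/648*e2 e3


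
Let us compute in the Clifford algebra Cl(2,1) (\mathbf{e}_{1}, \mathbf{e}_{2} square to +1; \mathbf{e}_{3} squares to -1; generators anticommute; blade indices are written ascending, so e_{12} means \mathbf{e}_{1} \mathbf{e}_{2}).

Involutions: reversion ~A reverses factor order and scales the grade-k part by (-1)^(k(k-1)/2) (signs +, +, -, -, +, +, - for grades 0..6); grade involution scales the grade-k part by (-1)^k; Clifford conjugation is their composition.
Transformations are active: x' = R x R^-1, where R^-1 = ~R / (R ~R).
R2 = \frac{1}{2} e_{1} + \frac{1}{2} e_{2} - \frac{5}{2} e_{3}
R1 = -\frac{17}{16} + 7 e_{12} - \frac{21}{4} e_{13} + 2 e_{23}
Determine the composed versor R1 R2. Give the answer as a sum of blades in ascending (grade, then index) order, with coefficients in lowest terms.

Distribute over the terms of R2 (each basis-blade product reordered to ascending indices, repeated generators contracted through their squares):
R1 (\frac{1}{2} e_{1}) = -\frac{17}{32} e_{1} - \frac{7}{2} e_{2} + \frac{21}{8} e_{3} + e_{123}
R1 (\frac{1}{2} e_{2}) = \frac{7}{2} e_{1} - \frac{17}{32} e_{2} - e_{3} + \frac{21}{8} e_{123}
R1 (-\frac{5}{2} e_{3}) = -\frac{105}{8} e_{1} + 5 e_{2} + \frac{85}{32} e_{3} - \frac{35}{2} e_{123}
Summing the partial products and collecting blades:
Answer: -\frac{325}{32} e_{1} + \frac{31}{32} e_{2} + \frac{137}{32} e_{3} - \frac{111}{8} e_{123}


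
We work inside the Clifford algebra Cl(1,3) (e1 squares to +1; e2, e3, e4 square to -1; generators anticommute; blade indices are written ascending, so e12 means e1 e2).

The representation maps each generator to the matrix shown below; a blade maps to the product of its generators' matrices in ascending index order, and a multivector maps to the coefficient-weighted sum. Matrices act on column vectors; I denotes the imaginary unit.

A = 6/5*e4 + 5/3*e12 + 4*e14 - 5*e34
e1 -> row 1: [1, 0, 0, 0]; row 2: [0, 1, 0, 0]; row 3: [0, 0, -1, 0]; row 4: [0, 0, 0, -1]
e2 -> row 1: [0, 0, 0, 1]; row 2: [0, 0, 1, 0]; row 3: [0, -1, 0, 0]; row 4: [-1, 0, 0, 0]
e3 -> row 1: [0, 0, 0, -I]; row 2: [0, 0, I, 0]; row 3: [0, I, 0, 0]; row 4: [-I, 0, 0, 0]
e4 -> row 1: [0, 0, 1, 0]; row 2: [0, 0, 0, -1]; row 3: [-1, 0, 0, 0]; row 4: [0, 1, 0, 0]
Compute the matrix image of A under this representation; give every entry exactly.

Bivector images (products of the table entries): rho(e12) = rho(e1)rho(e2) = row 1: [0, 0, 0, 1]; row 2: [0, 0, 1, 0]; row 3: [0, 1, 0, 0]; row 4: [1, 0, 0, 0]; rho(e14) = rho(e1)rho(e4) = row 1: [0, 0, 1, 0]; row 2: [0, 0, 0, -1]; row 3: [1, 0, 0, 0]; row 4: [0, -1, 0, 0]; rho(e34) = rho(e3)rho(e4) = row 1: [0, -I, 0, 0]; row 2: [-I, 0, 0, 0]; row 3: [0, 0, 0, -I]; row 4: [0, 0, -I, 0].
M = (6/5)*rho(e4) + (5/3)*rho(e12) + (4)*rho(e14) + (-5)*rho(e34), summed entrywise:
Answer: row 1: [0, 5*I, 26/5, 5/3]; row 2: [5*I, 0, 5/3, -26/5]; row 3: [14/5, 5/3, 0, 5*I]; row 4: [5/3, -14/5, 5*I, 0]


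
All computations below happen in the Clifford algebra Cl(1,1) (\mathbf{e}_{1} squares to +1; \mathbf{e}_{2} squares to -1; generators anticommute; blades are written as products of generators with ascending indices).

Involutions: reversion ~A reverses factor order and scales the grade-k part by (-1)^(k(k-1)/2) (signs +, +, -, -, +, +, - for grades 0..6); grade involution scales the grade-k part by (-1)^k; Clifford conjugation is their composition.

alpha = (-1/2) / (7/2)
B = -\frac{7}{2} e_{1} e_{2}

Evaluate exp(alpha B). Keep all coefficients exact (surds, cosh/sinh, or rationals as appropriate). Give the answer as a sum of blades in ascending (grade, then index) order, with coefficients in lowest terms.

B^2 = (-\frac{7}{2})^2*(e_{1} e_{2})^2 = \frac{49}{4}*(+1) = \frac{49}{4} (a basis 2-blade squares to minus the product of its generators' squares).
B^2 = \frac{49}{4} — since the square is positive, the closed form is hyperbolic: l = \frac{7}{2}, alpha*l = - \frac{1}{2}, so exp(alpha B) = cosh(- \frac{1}{2}) + (sinh(- \frac{1}{2})/(\frac{7}{2}))*B = \cosh{\left(\frac{1}{2} \right)} + (- \frac{2 \sinh{\left(\frac{1}{2} \right)}}{7})*B.
Answer: \cosh{\left(\frac{1}{2} \right)} + \sinh{\left(\frac{1}{2} \right)} e_{1} e_{2}


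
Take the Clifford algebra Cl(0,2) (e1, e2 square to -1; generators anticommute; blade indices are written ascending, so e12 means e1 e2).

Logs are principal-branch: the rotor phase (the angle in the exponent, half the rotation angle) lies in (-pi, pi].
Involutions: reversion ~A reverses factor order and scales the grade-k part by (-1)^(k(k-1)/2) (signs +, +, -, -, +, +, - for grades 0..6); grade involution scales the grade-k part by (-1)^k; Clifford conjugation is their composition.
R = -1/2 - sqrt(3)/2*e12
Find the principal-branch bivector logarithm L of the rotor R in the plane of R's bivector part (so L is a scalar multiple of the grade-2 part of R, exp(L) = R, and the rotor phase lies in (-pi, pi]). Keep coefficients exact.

The scalar part of R is -1/2, which fixes the principal-branch rotor phase; the unit plane is then the bivector part divided by the sine of that phase, and L is that plane scaled by the phase.
Concretely: cos(phase) = -1/2 gives phase = ±2*pi/3, and since phase/sin(phase) is even the sign is immaterial: L = (phase/sin(phase)) * <R>_2 = (4*sqrt(3)*pi/9) * <R>_2.
Answer: -2*pi/3*e12


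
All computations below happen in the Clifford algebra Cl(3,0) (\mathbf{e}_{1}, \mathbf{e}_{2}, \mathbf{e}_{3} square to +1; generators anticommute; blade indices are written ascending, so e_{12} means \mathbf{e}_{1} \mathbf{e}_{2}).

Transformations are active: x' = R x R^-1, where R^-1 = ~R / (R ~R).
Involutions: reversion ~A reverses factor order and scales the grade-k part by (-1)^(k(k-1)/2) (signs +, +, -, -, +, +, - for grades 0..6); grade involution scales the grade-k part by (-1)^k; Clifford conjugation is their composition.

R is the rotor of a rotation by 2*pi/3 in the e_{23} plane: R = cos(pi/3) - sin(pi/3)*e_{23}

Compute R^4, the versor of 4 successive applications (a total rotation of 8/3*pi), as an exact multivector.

Because a rotor carries half the rotation angle, composing 4 copies of this e_{23}-plane rotor multiplies the phase: 4*(pi/3) = \frac{4 \pi}{3}, hence R^4 = cos(\frac{4 \pi}{3}) - sin(\frac{4 \pi}{3})*e_{23}.
cos(\frac{4 \pi}{3}) = - \frac{1}{2} and sin(\frac{4 \pi}{3}) = - \frac{\sqrt{3}}{2}, so R^4 = -\frac{1}{2} + \frac{\sqrt{3}}{2} e_{23}. The net rotation is 2/3*pi (after discarding 1 full turn, each of which contributes a factor -1 to the rotor); the rotor keeps the half-angle phase exactly.
Answer: -\frac{1}{2} + \frac{\sqrt{3}}{2} e_{23}


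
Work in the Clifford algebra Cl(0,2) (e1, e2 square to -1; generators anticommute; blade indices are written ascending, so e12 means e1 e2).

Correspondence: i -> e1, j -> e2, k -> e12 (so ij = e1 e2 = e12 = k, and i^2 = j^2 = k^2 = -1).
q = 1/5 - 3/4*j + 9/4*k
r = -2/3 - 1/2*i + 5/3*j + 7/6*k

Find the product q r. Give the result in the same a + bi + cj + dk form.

In blades: q = 1/5 - 3/4*e2 + 9/4*e12, r = -2/3 - 1/2*e1 + 5/3*e2 + 7/6*e12.
Distribute q over r term by term (generator squares from the signature, products reordered to ascending indices): (1/5)*r = -2/15 - 1/10*e1 + 1/3*e2 + 7/30*e12; (-3/4*e2)*r = 5/4 - 7/8*e1 + 1/2*e2 - 3/8*e12; (9/4*e12)*r = -21/8 - 15/4*e1 - 9/8*e2 - 3/2*e12.
Sum: -181/120 - 189/40*e1 - 7/24*e2 - 197/120*e12; translating back through the correspondence:
Answer: -181/120 - 189/40*i - 7/24*j - 197/120*k


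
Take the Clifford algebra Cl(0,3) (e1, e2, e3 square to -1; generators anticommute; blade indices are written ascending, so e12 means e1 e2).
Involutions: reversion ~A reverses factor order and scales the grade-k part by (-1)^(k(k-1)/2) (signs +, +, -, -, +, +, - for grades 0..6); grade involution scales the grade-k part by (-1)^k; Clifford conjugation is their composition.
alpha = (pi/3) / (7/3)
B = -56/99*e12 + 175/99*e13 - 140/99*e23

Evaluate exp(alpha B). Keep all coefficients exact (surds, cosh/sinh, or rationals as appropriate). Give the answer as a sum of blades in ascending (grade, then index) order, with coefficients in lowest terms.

B^2 term by term: the squares give (-56/99)^2*(e12)^2 + (175/99)^2*(e13)^2 + (-140/99)^2*(e23)^2 = 3136/9801*(-1) + 30625/9801*(-1) + 19600/9801*(-1) = -49/9 (each basis 2-blade squares to minus the product of its generators' squares); cross terms between blades sharing an index anticommute and cancel. So B^2 = -49/9.
B^2 = -49/9 — since the square is negative, the closed form is circular: l = 7/3, alpha*l = pi/3, so exp(alpha B) = cos(pi/3) + (sin(pi/3)/(7/3))*B = 1/2 + (3*sqrt(3)/14)*B.
Answer: 1/2 - 4*sqrt(3)/33*e12 + 25*sqrt(3)/66*e13 - 10*sqrt(3)/33*e23


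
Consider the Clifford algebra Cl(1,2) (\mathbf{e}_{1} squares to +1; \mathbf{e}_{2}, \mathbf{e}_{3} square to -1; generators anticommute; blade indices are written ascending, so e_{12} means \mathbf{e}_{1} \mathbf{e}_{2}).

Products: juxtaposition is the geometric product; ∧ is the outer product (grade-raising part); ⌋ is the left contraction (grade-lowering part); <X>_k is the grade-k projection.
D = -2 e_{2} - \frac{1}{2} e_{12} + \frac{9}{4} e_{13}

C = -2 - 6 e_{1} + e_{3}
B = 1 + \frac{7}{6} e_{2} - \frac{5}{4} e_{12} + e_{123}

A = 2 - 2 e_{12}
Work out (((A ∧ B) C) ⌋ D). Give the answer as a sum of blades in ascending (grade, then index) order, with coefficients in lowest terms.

step 1: 2 + \frac{7}{3} e_{2} - \frac{9}{2} e_{12} + 2 e_{123}
step 2: -4 - 12 e_{1} - \frac{95}{3} e_{2} + 2 e_{3} + 21 e_{12} - \frac{29}{3} e_{23} - \frac{17}{2} e_{123}
step 3: -\frac{443}{6} + \frac{61}{3} e_{1} + 14 e_{2} - 27 e_{3} + 2 e_{12} - 9 e_{13}
Answer: -\frac{443}{6} + \frac{61}{3} e_{1} + 14 e_{2} - 27 e_{3} + 2 e_{12} - 9 e_{13}


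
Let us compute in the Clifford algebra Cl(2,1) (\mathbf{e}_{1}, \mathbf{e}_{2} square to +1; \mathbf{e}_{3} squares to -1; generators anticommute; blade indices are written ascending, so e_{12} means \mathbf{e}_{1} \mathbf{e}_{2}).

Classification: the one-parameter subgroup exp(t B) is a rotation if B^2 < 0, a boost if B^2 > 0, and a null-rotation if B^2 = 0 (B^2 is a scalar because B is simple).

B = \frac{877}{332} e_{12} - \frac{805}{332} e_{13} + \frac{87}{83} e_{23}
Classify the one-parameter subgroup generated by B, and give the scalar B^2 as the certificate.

B^2 term by term: the squares give (\frac{877}{332})^2*(e_{12})^2 + (-\frac{805}{332})^2*(e_{13})^2 + (\frac{87}{83})^2*(e_{23})^2 = \frac{769129}{110224}*(-1) + \frac{648025}{110224}*(+1) + \frac{7569}{6889}*(+1) = 0 (each basis 2-blade squares to minus the product of its generators' squares); cross terms between blades sharing an index anticommute and cancel. So B^2 = 0.
Answer: null-rotation, certificate B^2 = 0. Check the certificate: B^2 = 0, and that sign is decisive whatever form B takes.


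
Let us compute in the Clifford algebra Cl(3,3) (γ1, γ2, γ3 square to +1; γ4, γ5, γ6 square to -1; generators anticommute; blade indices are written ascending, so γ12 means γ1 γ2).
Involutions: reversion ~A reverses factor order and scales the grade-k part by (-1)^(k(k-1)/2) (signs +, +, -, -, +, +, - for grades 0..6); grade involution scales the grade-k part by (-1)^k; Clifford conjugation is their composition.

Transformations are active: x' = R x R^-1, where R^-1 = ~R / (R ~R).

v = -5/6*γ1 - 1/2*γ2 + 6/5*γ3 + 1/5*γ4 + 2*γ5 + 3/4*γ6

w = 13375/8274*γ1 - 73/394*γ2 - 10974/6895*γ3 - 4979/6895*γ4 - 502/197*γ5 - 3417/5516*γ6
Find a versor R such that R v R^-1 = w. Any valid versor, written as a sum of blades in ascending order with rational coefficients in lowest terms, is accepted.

Why this works: both vectors square to -1597/720, so q(v) = q(w) and R = v + w = 1080/1379*γ1 - 135/197*γ2 - 540/1379*γ3 - 720/1379*γ4 - 108/197*γ5 + 180/1379*γ6 carries v to w — its own direction survives, the complement (v - w)/2 flips.
Answer: 1080/1379*γ1 - 135/197*γ2 - 540/1379*γ3 - 720/1379*γ4 - 108/197*γ5 + 180/1379*γ6


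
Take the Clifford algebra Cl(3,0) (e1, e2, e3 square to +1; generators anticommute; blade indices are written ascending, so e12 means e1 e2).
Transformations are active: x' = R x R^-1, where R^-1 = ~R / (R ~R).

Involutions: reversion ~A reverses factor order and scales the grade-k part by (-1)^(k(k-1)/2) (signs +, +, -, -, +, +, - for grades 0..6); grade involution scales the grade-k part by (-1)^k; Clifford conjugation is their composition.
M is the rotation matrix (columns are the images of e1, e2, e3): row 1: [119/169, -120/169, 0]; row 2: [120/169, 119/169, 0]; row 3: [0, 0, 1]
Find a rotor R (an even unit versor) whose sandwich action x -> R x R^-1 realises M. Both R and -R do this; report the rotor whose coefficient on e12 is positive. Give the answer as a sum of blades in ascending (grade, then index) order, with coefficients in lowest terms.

Method: write R = a + b12*e12 + b13*e13 + b23*e23 with a^2 + b12^2 + b13^2 + b23^2 = 1 (so R^-1 = ~R). Expanding the columns R e_j ~R gives tr M = 4a^2 - 1 and, from the antisymmetric part, M21 - M12 = -4a*b12, M13 - M31 = 4a*b13, M32 - M23 = -4a*b23.
Here tr M = 407/169, so a^2 = (1 + tr M)/4 = 144/169 and a = ±12/13. Taking a = 12/13: M21 - M12 = 240/169, M13 - M31 = 0, M32 - M23 = 0, giving b12 = -5/13, b13 = 0, b23 = 0, i.e. R = 12/13 - 5/13*e12.
Its e12 coefficient is negative, so report the other preimage -R.
Answer: -12/13 + 5/13*e12. Sheet selection: the two-to-one cover makes ±R indistinguishable at the matrix level (trace 407/169), so uniqueness comes from the required sign on e12.


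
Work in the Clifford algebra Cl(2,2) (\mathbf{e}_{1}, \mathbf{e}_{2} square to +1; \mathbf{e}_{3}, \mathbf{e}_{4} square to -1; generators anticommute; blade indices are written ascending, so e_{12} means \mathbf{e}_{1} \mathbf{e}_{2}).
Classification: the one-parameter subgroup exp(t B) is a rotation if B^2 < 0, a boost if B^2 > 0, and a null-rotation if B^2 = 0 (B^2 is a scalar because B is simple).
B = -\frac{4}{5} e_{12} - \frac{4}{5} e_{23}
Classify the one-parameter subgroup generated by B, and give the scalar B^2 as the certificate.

B^2 term by term: the squares give (-\frac{4}{5})^2*(e_{12})^2 + (-\frac{4}{5})^2*(e_{23})^2 = \frac{16}{25}*(-1) + \frac{16}{25}*(+1) = 0 (each basis 2-blade squares to minus the product of its generators' squares); cross terms between blades sharing an index anticommute and cancel. So B^2 = 0.
Answer: null-rotation, certificate B^2 = 0. Certificate logic: 0 is a conjugation-invariant scalar, so its sign fixes rotation versus boost versus null-rotation outright.


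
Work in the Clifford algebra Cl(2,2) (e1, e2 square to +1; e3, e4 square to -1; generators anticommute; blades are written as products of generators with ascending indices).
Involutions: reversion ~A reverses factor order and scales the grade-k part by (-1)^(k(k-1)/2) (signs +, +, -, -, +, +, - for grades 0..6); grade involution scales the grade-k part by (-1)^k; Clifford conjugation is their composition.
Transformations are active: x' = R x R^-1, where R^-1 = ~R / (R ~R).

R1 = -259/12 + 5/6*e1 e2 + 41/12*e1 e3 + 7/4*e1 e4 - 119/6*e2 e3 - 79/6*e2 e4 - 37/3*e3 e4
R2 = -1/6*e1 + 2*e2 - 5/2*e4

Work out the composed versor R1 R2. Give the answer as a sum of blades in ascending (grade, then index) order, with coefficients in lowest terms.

Distribute over the terms of R2 (each basis-blade product reordered to ascending indices, repeated generators contracted through their squares):
R1 (-1/6*e1) = 259/72*e1 + 5/36*e2 + 41/72*e3 + 7/24*e4 + 119/36*e1 e2 e3 + 79/36*e1 e2 e4 + 37/18*e1 e3 e4
R1 (2*e2) = 5/3*e1 - 259/6*e2 + 119/3*e3 + 79/3*e4 - 41/6*e1 e2 e3 - 7/2*e1 e2 e4 - 74/3*e2 e3 e4
R1 (-5/2*e4) = 35/8*e1 - 395/12*e2 - 185/6*e3 + 1295/24*e4 - 25/12*e1 e2 e4 - 205/24*e1 e3 e4 + 595/12*e2 e3 e4
Summing the partial products and collecting blades:
Answer: 347/36*e1 - 1367/18*e2 + 677/72*e3 + 967/12*e4 - 127/36*e1 e2 e3 - 61/18*e1 e2 e4 - 467/72*e1 e3 e4 + 299/12*e2 e3 e4


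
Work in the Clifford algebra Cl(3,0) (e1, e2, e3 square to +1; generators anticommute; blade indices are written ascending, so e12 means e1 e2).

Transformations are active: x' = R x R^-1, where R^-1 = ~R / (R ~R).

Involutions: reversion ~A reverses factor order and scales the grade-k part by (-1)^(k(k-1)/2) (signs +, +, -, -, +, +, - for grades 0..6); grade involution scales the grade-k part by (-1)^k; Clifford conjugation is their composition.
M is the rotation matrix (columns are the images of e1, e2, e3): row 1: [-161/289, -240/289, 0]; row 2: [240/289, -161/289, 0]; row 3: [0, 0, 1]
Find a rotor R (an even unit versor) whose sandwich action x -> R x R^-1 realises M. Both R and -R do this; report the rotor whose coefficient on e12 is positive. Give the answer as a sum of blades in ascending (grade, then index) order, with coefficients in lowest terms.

Method: write R = a + b12*e12 + b13*e13 + b23*e23 with a^2 + b12^2 + b13^2 + b23^2 = 1 (so R^-1 = ~R). Expanding the columns R e_j ~R gives tr M = 4a^2 - 1 and, from the antisymmetric part, M21 - M12 = -4a*b12, M13 - M31 = 4a*b13, M32 - M23 = -4a*b23.
Here tr M = -33/289, so a^2 = (1 + tr M)/4 = 64/289 and a = ±8/17. Taking a = 8/17: M21 - M12 = 480/289, M13 - M31 = 0, M32 - M23 = 0, giving b12 = -15/17, b13 = 0, b23 = 0, i.e. R = 8/17 - 15/17*e12.
Its e12 coefficient is negative, so report the other preimage -R.
Answer: -8/17 + 15/17*e12. Uniqueness: Spin(3) -> SO(3) maps R and -R to the same rotation of trace -33/289; fixing the sign of the e12 coefficient removes the ambiguity.
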